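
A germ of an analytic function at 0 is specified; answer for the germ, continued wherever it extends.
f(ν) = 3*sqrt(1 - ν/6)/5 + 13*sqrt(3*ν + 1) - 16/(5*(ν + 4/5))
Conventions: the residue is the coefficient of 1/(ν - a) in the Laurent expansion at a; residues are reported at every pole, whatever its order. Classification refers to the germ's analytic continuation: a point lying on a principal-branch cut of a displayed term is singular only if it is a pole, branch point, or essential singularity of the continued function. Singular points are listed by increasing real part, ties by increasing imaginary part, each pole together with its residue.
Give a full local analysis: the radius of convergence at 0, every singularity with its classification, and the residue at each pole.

Radius of convergence at 0: 1/3.
At -4/5: a pole of order 1; residue -16/5.
At -1/3: an algebraic (square-root) branch point.
At 6: an algebraic (square-root) branch point.

Denominator factor (ν + 4/5): pole of order 1 at -4/5, modulus 4/5.
Branch term (3/5)*sqrt(1 - ν/(6)): its argument vanishes at ν = 6, a square-root branch point, modulus 6.
Branch term (13)*sqrt(1 - ν/(-1/3)): its argument vanishes at ν = -1/3, a square-root branch point, modulus 1/3.
The radius of convergence is the smallest modulus among the singular points: 1/3.
The branch terms are analytic at -4/5 and contribute nothing to the residue; only the rational part matters.
At the order-1 pole -4/5 set g(ν) = (ν - (-4/5))*(rational part) = -16/5.
Simple pole: residue = g(a) at a = -4/5, which is -16/5.
List the singular points by increasing real part (a conjugate pair: the negative imaginary part first).


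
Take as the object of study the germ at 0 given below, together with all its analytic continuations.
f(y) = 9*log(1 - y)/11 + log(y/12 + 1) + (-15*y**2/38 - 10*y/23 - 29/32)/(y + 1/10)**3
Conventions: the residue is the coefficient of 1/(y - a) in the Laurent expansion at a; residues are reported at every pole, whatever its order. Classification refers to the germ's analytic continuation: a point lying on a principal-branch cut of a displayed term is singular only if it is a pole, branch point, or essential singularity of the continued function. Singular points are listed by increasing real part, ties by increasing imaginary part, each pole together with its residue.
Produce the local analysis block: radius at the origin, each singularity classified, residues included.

Denominator factor (y + 1/10)^3: pole of order 3 at -1/10, modulus 1/10.
Branch term (1)*log(1 - y/(-12)): its argument vanishes at y = -12, a logarithmic branch point, modulus 12.
Branch term (9/11)*log(1 - y/(1)): its argument vanishes at y = 1, a logarithmic branch point, modulus 1.
The radius of convergence is the smallest modulus among the singular points: 1/10.
The branch terms are analytic at -1/10 and contribute nothing to the residue; only the rational part matters.
At the order-3 pole -1/10 set g(y) = (y - (-1/10))^3*(rational part) = -15*y**2/38 - 10*y/23 - 29/32.
Order-3 pole: residue = g''(a)/2; g''(-1/10) = -15/19, so the residue is -15/38.
List the singular points by increasing real part (a conjugate pair: the negative imaginary part first).

Radius of convergence at 0: 1/10.
At -12: a logarithmic branch point.
At -1/10: a pole of order 3; residue -15/38.
At 1: a logarithmic branch point.


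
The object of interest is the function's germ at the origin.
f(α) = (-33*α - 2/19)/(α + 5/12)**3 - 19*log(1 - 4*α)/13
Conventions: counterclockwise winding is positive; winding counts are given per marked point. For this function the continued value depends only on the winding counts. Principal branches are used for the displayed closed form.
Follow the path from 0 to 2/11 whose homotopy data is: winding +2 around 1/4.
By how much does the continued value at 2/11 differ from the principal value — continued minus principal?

The rational part is single-valued and drops out of the difference; each branch term changes only by its own monodromy.
(-19/13)*log(1 - α/(1/4)): each positive loop around 1/4 adds 2*pi*i to the log, so winding +2 contributes (-19/13)*(2)*2*pi*i = -(76/13)*pi*i.
Summing the contributions at α = 2/11 gives -(76/13)*pi*i.

Continued minus principal equals -(76/13)*pi*i.


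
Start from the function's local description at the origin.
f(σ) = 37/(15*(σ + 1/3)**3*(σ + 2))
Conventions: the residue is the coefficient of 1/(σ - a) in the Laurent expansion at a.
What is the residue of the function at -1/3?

At the order-3 pole -1/3 set g(σ) = (σ - (-1/3))^3*f(σ) = 37/(15*(σ + 2)).
Order-3 pole: residue = g''(a)/2; g''(-1/3) = 666/625, so the residue is 333/625.

The residue is 333/625.


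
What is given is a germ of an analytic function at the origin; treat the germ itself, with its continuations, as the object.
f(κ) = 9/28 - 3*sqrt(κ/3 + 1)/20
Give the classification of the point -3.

The point is an algebraic (square-root) branch point.

The term (-3/20)*sqrt(1 - κ/(-3)) has argument 1 - -3/(-3) = 0 at -3: a square-root (algebraic, two-sheeted) branch point; the remaining terms are analytic or single-valued there.


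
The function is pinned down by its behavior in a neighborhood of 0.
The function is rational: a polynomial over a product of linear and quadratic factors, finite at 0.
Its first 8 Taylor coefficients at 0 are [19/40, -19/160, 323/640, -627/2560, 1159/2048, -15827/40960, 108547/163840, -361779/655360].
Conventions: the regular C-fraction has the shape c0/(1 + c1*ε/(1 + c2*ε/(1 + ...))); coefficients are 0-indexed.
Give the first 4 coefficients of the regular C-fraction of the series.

The regular C-fraction coefficients are [19/40, 1/4, 4, -4].

Taylor coefficients (read off): a_0 = 19/40, a_1 = -19/160, a_2 = 323/640, a_3 = -627/2560.
c0 = a_0 = 19/40. Peel one level at a time: if S = 1 + c*ε/S' with S'(0) = 1, then c is the ε-coefficient of S and S' = c*ε/(S - 1).
S_1 = c0/f = 1 + (1/4)*ε + (-1)*ε^2 + ...; c1 = 1/4.
S_2 = c1*ε/(S_1 - 1) = 1 + (4)*ε + (16)*ε^2 + ...; c2 = 4.
S_3 = c2*ε/(S_2 - 1) = 1 + (-4)*ε + ...; c3 = -4.


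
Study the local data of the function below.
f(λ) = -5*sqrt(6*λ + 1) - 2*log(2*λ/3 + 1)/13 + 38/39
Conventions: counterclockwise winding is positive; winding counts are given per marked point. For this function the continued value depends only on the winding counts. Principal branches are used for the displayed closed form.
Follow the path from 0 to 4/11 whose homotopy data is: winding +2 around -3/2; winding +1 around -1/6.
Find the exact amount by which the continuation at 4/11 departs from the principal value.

The rational part is single-valued and drops out of the difference; each branch term changes only by its own monodromy.
(-2/13)*log(1 - λ/(-3/2)): each positive loop around -3/2 adds 2*pi*i to the log, so winding +2 contributes (-2/13)*(2)*2*pi*i = -(8/13)*pi*i.
(-5)*sqrt(1 - λ/(-1/6)): winding +1 is odd, the square root flips sign, contributing -2*(-5)*sqrt(1 - (4/11)/(-1/6)) = -2*(-5)*sqrt(35/11) = (10/11)*sqrt(385).
Summing the contributions at λ = 4/11 gives ((10/11)*sqrt(385)) - ((8/13)*pi)*i.

Continued minus principal equals ((10/11)*sqrt(385)) - ((8/13)*pi)*i.


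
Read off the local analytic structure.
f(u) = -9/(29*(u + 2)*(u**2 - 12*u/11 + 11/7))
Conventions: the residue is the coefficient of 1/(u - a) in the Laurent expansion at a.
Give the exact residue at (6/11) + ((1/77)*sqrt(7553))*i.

The residue is (231/11542) + ((3234/6226909)*sqrt(7553))*i.

The factor u**2 - 12*u/11 + 11/7 splits as (u - a)(u - a') with a = (6/11) + ((1/77)*sqrt(7553))*i, a' = (6/11) - ((1/77)*sqrt(7553))*i. At the order-1 pole a set g(u) = (u - a)*f(u) = [-9/(29*(u + 2))] / (u - a').
Simple pole: residue = g(a) at a = (6/11) + ((1/77)*sqrt(7553))*i, which is (231/11542) + ((3234/6226909)*sqrt(7553))*i.


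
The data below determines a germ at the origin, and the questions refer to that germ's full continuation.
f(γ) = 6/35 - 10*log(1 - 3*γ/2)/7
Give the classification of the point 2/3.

The point is a logarithmic branch point.

The term (-10/7)*log(1 - γ/(2/3)) has argument 1 - 2/3/(2/3) = 0 at 2/3: a logarithmic (infinitely-sheeted) branch point; the remaining terms are analytic or single-valued there.


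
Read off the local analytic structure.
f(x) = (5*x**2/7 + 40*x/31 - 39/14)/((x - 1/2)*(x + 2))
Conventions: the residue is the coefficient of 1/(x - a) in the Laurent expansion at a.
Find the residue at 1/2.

The residue is -1703/2170.

At the order-1 pole 1/2 set g(x) = (x - (1/2))*f(x) = (5*x**2/7 + 40*x/31 - 39/14)/(x + 2).
Simple pole: residue = g(a) at a = 1/2, which is -1703/2170.


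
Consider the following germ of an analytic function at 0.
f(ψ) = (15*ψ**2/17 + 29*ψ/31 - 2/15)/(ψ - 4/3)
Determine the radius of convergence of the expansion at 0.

Denominator factor (ψ - 4/3): pole of order 1 at 4/3, modulus 4/3.
The radius of convergence is the smallest modulus among the singular points: 4/3.

The radius of convergence is 4/3.


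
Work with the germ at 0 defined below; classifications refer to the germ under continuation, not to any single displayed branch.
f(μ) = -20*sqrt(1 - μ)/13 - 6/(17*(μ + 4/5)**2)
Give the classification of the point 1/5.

Denominator factors: μ + 4/5 = 1 at μ = 1/5 — none vanishes.
Branch term sqrt(1 - μ/(1)): argument at 1/5 is 4/5, nonzero, so 1/5 is not its branch point (a point on a principal cut is still regular for the continued germ).
So the germ continues analytically to 1/5.

The point is a regular point.


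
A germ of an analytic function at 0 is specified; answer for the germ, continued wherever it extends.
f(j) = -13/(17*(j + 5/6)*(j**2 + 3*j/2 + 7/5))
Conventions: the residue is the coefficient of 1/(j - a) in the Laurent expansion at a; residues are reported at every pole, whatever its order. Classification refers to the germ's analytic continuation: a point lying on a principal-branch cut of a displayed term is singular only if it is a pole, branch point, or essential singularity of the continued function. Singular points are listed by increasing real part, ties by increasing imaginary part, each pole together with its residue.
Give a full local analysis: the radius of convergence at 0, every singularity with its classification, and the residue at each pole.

Radius of convergence at 0: 5/6.
At -5/6: a pole of order 1; residue -585/646.
At (-3/4) - ((1/20)*sqrt(335))*i: a pole of order 1; residue (585/1292) - ((195/86564)*sqrt(335))*i.
At (-3/4) + ((1/20)*sqrt(335))*i: a pole of order 1; residue (585/1292) + ((195/86564)*sqrt(335))*i.


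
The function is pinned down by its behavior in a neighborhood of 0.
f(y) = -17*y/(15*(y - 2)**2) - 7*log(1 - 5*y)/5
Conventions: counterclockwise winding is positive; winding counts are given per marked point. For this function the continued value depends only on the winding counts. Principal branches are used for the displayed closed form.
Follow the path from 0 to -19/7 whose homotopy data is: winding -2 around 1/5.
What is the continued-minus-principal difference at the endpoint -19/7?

Continued minus principal equals (28/5)*pi*i.

The rational part is single-valued and drops out of the difference; each branch term changes only by its own monodromy.
(-7/5)*log(1 - y/(1/5)): each positive loop around 1/5 adds 2*pi*i to the log, so winding -2 contributes (-7/5)*(-2)*2*pi*i = (28/5)*pi*i.
Summing the contributions at y = -19/7 gives (28/5)*pi*i.


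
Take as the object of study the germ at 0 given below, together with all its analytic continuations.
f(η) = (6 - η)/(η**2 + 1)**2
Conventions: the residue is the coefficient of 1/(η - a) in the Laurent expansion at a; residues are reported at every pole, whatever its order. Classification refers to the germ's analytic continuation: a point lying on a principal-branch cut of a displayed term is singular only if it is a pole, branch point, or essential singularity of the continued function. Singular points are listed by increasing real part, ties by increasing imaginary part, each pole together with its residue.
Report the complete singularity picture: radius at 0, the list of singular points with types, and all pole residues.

Radius of convergence at 0: 1.
At -(1)*i: a pole of order 2; residue (3/2)*i.
At (1)*i: a pole of order 2; residue -(3/2)*i.

Denominator factor (η**2 + 1)^2: discriminant -4, complex-conjugate roots (1)*i and -(1)*i; poles of order 2, moduli 1 and 1.
The radius of convergence is the smallest modulus among the singular points: 1.
The factor η**2 + 1 splits as (η - a)(η - a') with a = -(1)*i, a' = (1)*i. At the order-2 pole a set g(η) = (η - a)^2*f(η) = [6 - η] / (η - a')^2.
Order-2 pole: residue = g'(a); g'(-(1)*i) = (3/2)*i, so the residue is (3/2)*i.
The factor η**2 + 1 splits as (η - a)(η - a') with a = (1)*i, a' = -(1)*i. At the order-2 pole a set g(η) = (η - a)^2*f(η) = [6 - η] / (η - a')^2.
Order-2 pole: residue = g'(a); g'((1)*i) = -(3/2)*i, so the residue is -(3/2)*i.
List the singular points by increasing real part (a conjugate pair: the negative imaginary part first).


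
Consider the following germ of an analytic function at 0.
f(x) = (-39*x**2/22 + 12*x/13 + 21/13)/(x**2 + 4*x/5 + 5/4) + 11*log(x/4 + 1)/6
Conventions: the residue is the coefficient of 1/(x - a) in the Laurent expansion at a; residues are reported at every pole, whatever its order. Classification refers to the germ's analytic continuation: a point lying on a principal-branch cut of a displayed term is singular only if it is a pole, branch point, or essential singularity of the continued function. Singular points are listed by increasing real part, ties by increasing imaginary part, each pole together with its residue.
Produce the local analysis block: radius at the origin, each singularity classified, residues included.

Radius of convergence at 0: (1/2)*sqrt(5).
At -4: a logarithmic branch point.
At (-2/5) - ((1/10)*sqrt(109))*i: a pole of order 1; residue (837/715) + ((82791/623480)*sqrt(109))*i.
At (-2/5) + ((1/10)*sqrt(109))*i: a pole of order 1; residue (837/715) - ((82791/623480)*sqrt(109))*i.

Denominator factor (x**2 + 4*x/5 + 5/4): discriminant -109/25, complex-conjugate roots (-2/5) + ((1/10)*sqrt(109))*i and (-2/5) - ((1/10)*sqrt(109))*i; poles of order 1, moduli (1/2)*sqrt(5) and (1/2)*sqrt(5).
Branch term (11/6)*log(1 - x/(-4)): its argument vanishes at x = -4, a logarithmic branch point, modulus 4.
The radius of convergence is the smallest modulus among the singular points: (1/2)*sqrt(5).
The branch term is analytic at (-2/5) - ((1/10)*sqrt(109))*i and contributes nothing to the residue; only the rational part matters.
The factor x**2 + 4*x/5 + 5/4 splits as (x - a)(x - a') with a = (-2/5) - ((1/10)*sqrt(109))*i, a' = (-2/5) + ((1/10)*sqrt(109))*i. At the order-1 pole a set g(x) = (x - a)*(rational part) = [-39*x**2/22 + 12*x/13 + 21/13] / (x - a').
Simple pole: residue = g(a) at a = (-2/5) - ((1/10)*sqrt(109))*i, which is (837/715) + ((82791/623480)*sqrt(109))*i.
The branch term is analytic at (-2/5) + ((1/10)*sqrt(109))*i and contributes nothing to the residue; only the rational part matters.
The factor x**2 + 4*x/5 + 5/4 splits as (x - a)(x - a') with a = (-2/5) + ((1/10)*sqrt(109))*i, a' = (-2/5) - ((1/10)*sqrt(109))*i. At the order-1 pole a set g(x) = (x - a)*(rational part) = [-39*x**2/22 + 12*x/13 + 21/13] / (x - a').
Simple pole: residue = g(a) at a = (-2/5) + ((1/10)*sqrt(109))*i, which is (837/715) - ((82791/623480)*sqrt(109))*i.
List the singular points by increasing real part (a conjugate pair: the negative imaginary part first).


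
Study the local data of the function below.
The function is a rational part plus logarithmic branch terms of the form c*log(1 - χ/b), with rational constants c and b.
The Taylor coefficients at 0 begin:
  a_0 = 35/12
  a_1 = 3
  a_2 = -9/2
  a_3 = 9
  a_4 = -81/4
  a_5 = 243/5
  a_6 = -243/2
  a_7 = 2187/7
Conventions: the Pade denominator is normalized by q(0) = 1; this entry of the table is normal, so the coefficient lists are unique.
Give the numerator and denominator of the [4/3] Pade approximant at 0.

The Pade approximant has numerator coefficients [35/12, 18, 234/7, 18, 81/140]; denominator coefficients [1, 36/7, 54/7, 108/35].

Taylor coefficients needed (read off): a_0 = 35/12, a_1 = 3, a_2 = -9/2, a_3 = 9, a_4 = -81/4, a_5 = 243/5, a_6 = -243/2, a_7 = 2187/7.
Write the denominator as Q(χ) = 1 + q1*χ + q2*χ^2 + q3*χ^3. Requiring Q*f - P = O(χ^8) with deg P <= 4 kills the coefficients of χ^5..χ^7 in Q*f:
  χ^5: a_5 + q1*a_4 + q2*a_3 + q3*a_2 = 0, i.e. 243/5 + (-81/4)*q1 + (9)*q2 + (-9/2)*q3 = 0.
  χ^6: a_6 + q1*a_5 + q2*a_4 + q3*a_3 = 0, i.e. -243/2 + (243/5)*q1 + (-81/4)*q2 + (9)*q3 = 0.
  χ^7: a_7 + q1*a_6 + q2*a_5 + q3*a_4 = 0, i.e. 2187/7 + (-243/2)*q1 + (243/5)*q2 + (-81/4)*q3 = 0.
Solving this linear system: q1 = 36/7, q2 = 54/7, q3 = 108/35.
The numerator is Q*f truncated at degree 4: P0 = a_0 = 35/12; P1 = a_1 + q1*a_0 = 18; P2 = a_2 + q1*a_1 + q2*a_0 = 234/7; P3 = a_3 + q1*a_2 + q2*a_1 + q3*a_0 = 18; P4 = a_4 + q1*a_3 + q2*a_2 + q3*a_1 = 81/140.


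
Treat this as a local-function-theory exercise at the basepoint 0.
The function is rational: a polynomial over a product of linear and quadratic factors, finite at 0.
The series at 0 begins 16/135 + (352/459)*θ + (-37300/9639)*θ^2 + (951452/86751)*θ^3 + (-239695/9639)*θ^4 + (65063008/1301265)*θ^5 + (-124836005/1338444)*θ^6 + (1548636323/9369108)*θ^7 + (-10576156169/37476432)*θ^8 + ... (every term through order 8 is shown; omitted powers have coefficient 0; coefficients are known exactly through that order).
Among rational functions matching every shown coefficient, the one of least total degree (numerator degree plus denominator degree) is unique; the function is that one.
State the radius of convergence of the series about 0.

No rational of total degree below 7 reproduces all 9 coefficients; solving the [2/5] Pade equations on them gives f(θ) = (13*θ**2/7 + 39*θ/17 + 1/5)/((θ + 3/4)**3*(θ + 2)**2), whose expansion matches every shown term.
Denominator factor (θ + 2)^2: pole of order 2 at -2, modulus 2.
Denominator factor (θ + 3/4)^3: pole of order 3 at -3/4, modulus 3/4.
The radius of convergence is the smallest modulus among the singular points: 3/4.

The radius of convergence is 3/4.


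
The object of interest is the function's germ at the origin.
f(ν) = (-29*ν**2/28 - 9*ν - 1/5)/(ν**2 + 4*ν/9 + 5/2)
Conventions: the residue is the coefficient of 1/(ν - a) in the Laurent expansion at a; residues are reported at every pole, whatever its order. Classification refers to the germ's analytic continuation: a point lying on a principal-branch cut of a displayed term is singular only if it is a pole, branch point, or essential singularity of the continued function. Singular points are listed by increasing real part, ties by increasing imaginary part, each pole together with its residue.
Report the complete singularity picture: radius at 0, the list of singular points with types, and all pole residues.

Denominator factor (ν**2 + 4*ν/9 + 5/2): discriminant -794/81, complex-conjugate roots (-2/9) + ((1/18)*sqrt(794))*i and (-2/9) - ((1/18)*sqrt(794))*i; poles of order 1, moduli (1/2)*sqrt(10) and (1/2)*sqrt(10).
The radius of convergence is the smallest modulus among the singular points: (1/2)*sqrt(10).
The factor ν**2 + 4*ν/9 + 5/2 splits as (ν - a)(ν - a') with a = (-2/9) - ((1/18)*sqrt(794))*i, a' = (-2/9) + ((1/18)*sqrt(794))*i. At the order-1 pole a set g(ν) = (ν - a)*f(ν) = [-29*ν**2/28 - 9*ν - 1/5] / (ν - a').
Simple pole: residue = g(a) at a = (-2/9) - ((1/18)*sqrt(794))*i, which is (-269/63) + ((97229/2000880)*sqrt(794))*i.
The factor ν**2 + 4*ν/9 + 5/2 splits as (ν - a)(ν - a') with a = (-2/9) + ((1/18)*sqrt(794))*i, a' = (-2/9) - ((1/18)*sqrt(794))*i. At the order-1 pole a set g(ν) = (ν - a)*f(ν) = [-29*ν**2/28 - 9*ν - 1/5] / (ν - a').
Simple pole: residue = g(a) at a = (-2/9) + ((1/18)*sqrt(794))*i, which is (-269/63) - ((97229/2000880)*sqrt(794))*i.
List the singular points by increasing real part (a conjugate pair: the negative imaginary part first).

Radius of convergence at 0: (1/2)*sqrt(10).
At (-2/9) - ((1/18)*sqrt(794))*i: a pole of order 1; residue (-269/63) + ((97229/2000880)*sqrt(794))*i.
At (-2/9) + ((1/18)*sqrt(794))*i: a pole of order 1; residue (-269/63) - ((97229/2000880)*sqrt(794))*i.


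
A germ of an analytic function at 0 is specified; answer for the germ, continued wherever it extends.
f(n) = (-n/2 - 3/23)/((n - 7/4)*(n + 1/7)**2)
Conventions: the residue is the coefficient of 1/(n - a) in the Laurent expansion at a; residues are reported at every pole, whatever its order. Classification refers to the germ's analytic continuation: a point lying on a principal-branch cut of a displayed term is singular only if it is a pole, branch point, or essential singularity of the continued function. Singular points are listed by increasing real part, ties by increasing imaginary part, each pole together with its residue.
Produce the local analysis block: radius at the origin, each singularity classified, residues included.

Denominator factor (n - 7/4): pole of order 1 at 7/4, modulus 7/4.
Denominator factor (n + 1/7)^2: pole of order 2 at -1/7, modulus 1/7.
The radius of convergence is the smallest modulus among the singular points: 1/7.
At the order-2 pole -1/7 set g(n) = (n - (-1/7))^2*f(n) = (-n/2 - 3/23)/(n - 7/4).
Order-2 pole: residue = g'(a); g'(-1/7) = 18130/64607, so the residue is 18130/64607.
At the order-1 pole 7/4 set g(n) = (n - (7/4))*f(n) = (-n/2 - 3/23)/(n + 1/7)**2.
Simple pole: residue = g(a) at a = 7/4, which is -18130/64607.
List the singular points by increasing real part (a conjugate pair: the negative imaginary part first).

Radius of convergence at 0: 1/7.
At -1/7: a pole of order 2; residue 18130/64607.
At 7/4: a pole of order 1; residue -18130/64607.


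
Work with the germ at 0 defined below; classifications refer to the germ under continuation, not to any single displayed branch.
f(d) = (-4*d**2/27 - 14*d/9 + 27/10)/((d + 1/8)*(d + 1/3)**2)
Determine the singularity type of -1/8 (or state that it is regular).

The denominator factor d + 1/8 vanishes at -1/8 and appears to the power 1; the numerator there equals 6247/2160, nonzero, and no other factor vanishes.
Hence a pole whose order is the multiplicity, 1.

The point is a pole of order 1.


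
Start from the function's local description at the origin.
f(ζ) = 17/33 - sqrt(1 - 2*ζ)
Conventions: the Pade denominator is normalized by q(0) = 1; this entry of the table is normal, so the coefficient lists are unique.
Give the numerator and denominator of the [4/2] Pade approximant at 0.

Taylor coefficients needed (expand at 0): a_0 = -16/33, a_1 = 1, a_2 = 1/2, a_3 = 1/2, a_4 = 5/8, a_5 = 7/8, a_6 = 21/16.
Write the denominator as Q(ζ) = 1 + q1*ζ + q2*ζ^2. Requiring Q*f - P = O(ζ^7) with deg P <= 4 kills the coefficients of ζ^5..ζ^6 in Q*f:
  ζ^5: a_5 + q1*a_4 + q2*a_3 = 0, i.e. 7/8 + (5/8)*q1 + (1/2)*q2 = 0.
  ζ^6: a_6 + q1*a_5 + q2*a_4 = 0, i.e. 21/16 + (7/8)*q1 + (5/8)*q2 = 0.
Solving this linear system: q1 = -7/3, q2 = 7/6.
The numerator is Q*f truncated at degree 4: P0 = a_0 = -16/33; P1 = a_1 + q1*a_0 = 211/99; P2 = a_2 + q1*a_1 + q2*a_0 = -475/198; P3 = a_3 + q1*a_2 + q2*a_1 = 1/2; P4 = a_4 + q1*a_3 + q2*a_2 = 1/24.

The Pade approximant has numerator coefficients [-16/33, 211/99, -475/198, 1/2, 1/24]; denominator coefficients [1, -7/3, 7/6].


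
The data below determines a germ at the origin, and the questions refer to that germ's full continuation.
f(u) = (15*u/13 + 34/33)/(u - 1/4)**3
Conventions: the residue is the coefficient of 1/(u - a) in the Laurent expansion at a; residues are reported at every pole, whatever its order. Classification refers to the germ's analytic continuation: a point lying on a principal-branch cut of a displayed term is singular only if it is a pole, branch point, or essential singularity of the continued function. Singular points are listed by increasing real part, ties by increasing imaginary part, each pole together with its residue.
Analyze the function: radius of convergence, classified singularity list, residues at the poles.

Denominator factor (u - 1/4)^3: pole of order 3 at 1/4, modulus 1/4.
The radius of convergence is the smallest modulus among the singular points: 1/4.
At the order-3 pole 1/4 set g(u) = (u - (1/4))^3*f(u) = 15*u/13 + 34/33.
Order-3 pole: residue = g''(a)/2; g''(1/4) = 0, so the residue is 0.

Radius of convergence at 0: 1/4.
At 1/4: a pole of order 3; residue 0.


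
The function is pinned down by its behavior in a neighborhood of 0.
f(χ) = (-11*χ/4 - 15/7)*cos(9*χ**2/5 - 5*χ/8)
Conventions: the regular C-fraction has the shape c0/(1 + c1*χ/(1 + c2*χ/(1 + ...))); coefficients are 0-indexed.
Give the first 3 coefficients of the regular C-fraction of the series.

Taylor coefficients (expand at 0): a_0 = -15/7, a_1 = -11/4, a_2 = 375/896.
c0 = a_0 = -15/7. Peel one level at a time: if S = 1 + c*χ/S' with S'(0) = 1, then c is the χ-coefficient of S and S' = c*χ/(S - 1).
S_1 = c0/f = 1 + (-77/60)*χ + (53057/28800)*χ^2 + ...; c1 = -77/60.
S_2 = c1*χ/(S_1 - 1) = 1 + (53057/36960)*χ + ...; c2 = 53057/36960.

The regular C-fraction coefficients are [-15/7, -77/60, 53057/36960].


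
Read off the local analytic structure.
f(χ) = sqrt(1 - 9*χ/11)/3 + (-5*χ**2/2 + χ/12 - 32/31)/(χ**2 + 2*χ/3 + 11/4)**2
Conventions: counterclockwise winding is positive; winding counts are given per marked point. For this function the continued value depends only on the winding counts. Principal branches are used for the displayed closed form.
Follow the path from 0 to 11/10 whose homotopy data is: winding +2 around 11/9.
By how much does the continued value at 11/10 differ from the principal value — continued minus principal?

Continued minus principal equals 0.

The rational part is single-valued and drops out of the difference; each branch term changes only by its own monodromy.
(1/3)*sqrt(1 - χ/(11/9)): winding +2 is even, the square root returns to the same sheet, contribution 0.
Summing the contributions at χ = 11/10 gives 0.


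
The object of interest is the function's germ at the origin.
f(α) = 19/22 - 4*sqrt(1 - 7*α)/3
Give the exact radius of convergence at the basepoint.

Branch term (-4/3)*sqrt(1 - α/(1/7)): its argument vanishes at α = 1/7, a square-root branch point, modulus 1/7.
The radius of convergence is the smallest modulus among the singular points: 1/7.

The radius of convergence is 1/7.


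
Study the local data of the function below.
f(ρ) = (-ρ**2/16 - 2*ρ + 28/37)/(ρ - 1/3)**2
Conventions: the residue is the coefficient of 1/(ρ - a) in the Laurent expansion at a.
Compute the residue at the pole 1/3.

At the order-2 pole 1/3 set g(ρ) = (ρ - (1/3))^2*f(ρ) = -ρ**2/16 - 2*ρ + 28/37.
Order-2 pole: residue = g'(a); g'(1/3) = -49/24, so the residue is -49/24.

The residue is -49/24.


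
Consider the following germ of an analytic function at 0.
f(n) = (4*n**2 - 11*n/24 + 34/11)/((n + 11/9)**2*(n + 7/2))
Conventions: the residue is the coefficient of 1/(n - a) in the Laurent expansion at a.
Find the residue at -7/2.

The residue is 765477/73964.

At the order-1 pole -7/2 set g(n) = (n - (-7/2))*f(n) = (4*n**2 - 11*n/24 + 34/11)/(n + 11/9)**2.
Simple pole: residue = g(a) at a = -7/2, which is 765477/73964.


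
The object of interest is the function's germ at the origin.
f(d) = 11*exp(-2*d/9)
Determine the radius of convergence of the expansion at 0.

The factor exp(-2*d/9) is entire and contributes no finite singular point.
The polynomial part has no poles.
No finite singular points: the Taylor series at 0 converges everywhere.

The radius of convergence is infinite.


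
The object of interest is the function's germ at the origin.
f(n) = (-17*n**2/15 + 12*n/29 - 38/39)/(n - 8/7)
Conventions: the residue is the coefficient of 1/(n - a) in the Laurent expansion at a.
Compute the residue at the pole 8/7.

At the order-1 pole 8/7 set g(n) = (n - (8/7))*f(n) = -17*n**2/15 + 12*n/29 - 38/39.
Simple pole: residue = g(a) at a = 8/7, which is -183042/92365.

The residue is -183042/92365.


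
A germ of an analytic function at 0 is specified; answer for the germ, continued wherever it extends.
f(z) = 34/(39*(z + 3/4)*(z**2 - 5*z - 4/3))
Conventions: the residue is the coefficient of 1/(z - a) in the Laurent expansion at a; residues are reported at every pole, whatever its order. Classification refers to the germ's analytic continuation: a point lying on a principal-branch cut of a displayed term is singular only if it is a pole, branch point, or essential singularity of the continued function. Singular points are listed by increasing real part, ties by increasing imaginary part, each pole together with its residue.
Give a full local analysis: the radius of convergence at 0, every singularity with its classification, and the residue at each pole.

Denominator factor (z + 3/4): pole of order 1 at -3/4, modulus 3/4.
Denominator factor (z**2 - 5*z - 4/3): discriminant 91/3, real irrational roots 5/2 + (1/6)*sqrt(273) and 5/2 - (1/6)*sqrt(273); poles of order 1, moduli 5/2 + (1/6)*sqrt(273) and -5/2 + (1/6)*sqrt(273).
The radius of convergence is the smallest modulus among the singular points: -5/2 + (1/6)*sqrt(273).
At the order-1 pole -3/4 set g(z) = (z - (-3/4))*f(z) = 34/(39*(z**2 - 5*z - 4/3)).
Simple pole: residue = g(a) at a = -3/4, which is 544/1859.
The factor z**2 - 5*z - 4/3 splits as (z - a)(z - a') with a = 5/2 - (1/6)*sqrt(273), a' = 5/2 + (1/6)*sqrt(273). At the order-1 pole a set g(z) = (z - a)*f(z) = [34/(39*(z + 3/4))] / (z - a').
Simple pole: residue = g(a) at a = 5/2 - (1/6)*sqrt(273), which is -272/1859 - (136/13013)*sqrt(273).
The factor z**2 - 5*z - 4/3 splits as (z - a)(z - a') with a = 5/2 + (1/6)*sqrt(273), a' = 5/2 - (1/6)*sqrt(273). At the order-1 pole a set g(z) = (z - a)*f(z) = [34/(39*(z + 3/4))] / (z - a').
Simple pole: residue = g(a) at a = 5/2 + (1/6)*sqrt(273), which is -272/1859 + (136/13013)*sqrt(273).
List the singular points by increasing real part (a conjugate pair: the negative imaginary part first).

Radius of convergence at 0: -5/2 + (1/6)*sqrt(273).
At -3/4: a pole of order 1; residue 544/1859.
At 5/2 - (1/6)*sqrt(273): a pole of order 1; residue -272/1859 - (136/13013)*sqrt(273).
At 5/2 + (1/6)*sqrt(273): a pole of order 1; residue -272/1859 + (136/13013)*sqrt(273).


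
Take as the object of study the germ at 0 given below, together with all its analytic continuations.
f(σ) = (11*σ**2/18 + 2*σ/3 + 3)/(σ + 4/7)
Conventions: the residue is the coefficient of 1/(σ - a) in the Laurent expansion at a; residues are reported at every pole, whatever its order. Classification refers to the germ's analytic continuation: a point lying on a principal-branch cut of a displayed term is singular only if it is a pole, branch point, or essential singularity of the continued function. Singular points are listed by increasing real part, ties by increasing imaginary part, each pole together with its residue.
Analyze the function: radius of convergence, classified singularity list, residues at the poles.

Radius of convergence at 0: 4/7.
At -4/7: a pole of order 1; residue 1243/441.

Denominator factor (σ + 4/7): pole of order 1 at -4/7, modulus 4/7.
The radius of convergence is the smallest modulus among the singular points: 4/7.
At the order-1 pole -4/7 set g(σ) = (σ - (-4/7))*f(σ) = 11*σ**2/18 + 2*σ/3 + 3.
Simple pole: residue = g(a) at a = -4/7, which is 1243/441.


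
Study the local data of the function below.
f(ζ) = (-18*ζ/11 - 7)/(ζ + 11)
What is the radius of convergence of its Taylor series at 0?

The radius of convergence is 11.

Denominator factor (ζ + 11): pole of order 1 at -11, modulus 11.
The radius of convergence is the smallest modulus among the singular points: 11.


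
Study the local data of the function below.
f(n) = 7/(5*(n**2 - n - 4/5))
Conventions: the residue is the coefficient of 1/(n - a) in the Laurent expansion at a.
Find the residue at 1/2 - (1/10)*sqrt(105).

The residue is -(1/15)*sqrt(105).

The factor n**2 - n - 4/5 splits as (n - a)(n - a') with a = 1/2 - (1/10)*sqrt(105), a' = 1/2 + (1/10)*sqrt(105). At the order-1 pole a set g(n) = (n - a)*f(n) = [7/5] / (n - a').
Simple pole: residue = g(a) at a = 1/2 - (1/10)*sqrt(105), which is -(1/15)*sqrt(105).


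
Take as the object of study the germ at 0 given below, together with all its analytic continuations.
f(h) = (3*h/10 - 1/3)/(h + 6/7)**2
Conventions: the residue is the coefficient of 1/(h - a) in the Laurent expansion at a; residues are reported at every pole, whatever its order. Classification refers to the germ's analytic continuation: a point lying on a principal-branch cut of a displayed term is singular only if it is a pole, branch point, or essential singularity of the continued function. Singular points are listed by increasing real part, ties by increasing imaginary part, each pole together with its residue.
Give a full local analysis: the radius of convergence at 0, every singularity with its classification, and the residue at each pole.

Denominator factor (h + 6/7)^2: pole of order 2 at -6/7, modulus 6/7.
The radius of convergence is the smallest modulus among the singular points: 6/7.
At the order-2 pole -6/7 set g(h) = (h - (-6/7))^2*f(h) = 3*h/10 - 1/3.
Order-2 pole: residue = g'(a); g'(-6/7) = 3/10, so the residue is 3/10.

Radius of convergence at 0: 6/7.
At -6/7: a pole of order 2; residue 3/10.


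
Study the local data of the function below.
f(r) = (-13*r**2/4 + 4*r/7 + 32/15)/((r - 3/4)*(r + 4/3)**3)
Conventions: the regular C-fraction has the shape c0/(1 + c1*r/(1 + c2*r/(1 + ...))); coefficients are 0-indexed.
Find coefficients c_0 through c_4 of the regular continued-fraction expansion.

The regular C-fraction coefficients are [-6/5, 109/168, -699/12208, 9317105/406352, -11482635847/496202392].

Taylor coefficients (expand at 0): a_0 = -6/5, a_1 = 109/140, a_2 = -619/1344, a_3 = -12091/16128, a_4 = 80419/96768.
c0 = a_0 = -6/5. Peel one level at a time: if S = 1 + c*r/S' with S'(0) = 1, then c is the r-coefficient of S and S' = c*r/(S - 1).
S_1 = c0/f = 1 + (109/168)*r + (233/6272)*r^2 + ...; c1 = 109/168.
S_2 = c1*r/(S_1 - 1) = 1 + (-699/12208)*r + (3993045/3041536)*r^2 + ...; c2 = -699/12208.
S_3 = c2*r/(S_2 - 1) = 1 + (9317105/406352)*r + (3687084905/6948992)*r^2 + ...; c3 = 9317105/406352.
S_4 = c3*r/(S_3 - 1) = 1 + (-11482635847/496202392)*r + ...; c4 = -11482635847/496202392.


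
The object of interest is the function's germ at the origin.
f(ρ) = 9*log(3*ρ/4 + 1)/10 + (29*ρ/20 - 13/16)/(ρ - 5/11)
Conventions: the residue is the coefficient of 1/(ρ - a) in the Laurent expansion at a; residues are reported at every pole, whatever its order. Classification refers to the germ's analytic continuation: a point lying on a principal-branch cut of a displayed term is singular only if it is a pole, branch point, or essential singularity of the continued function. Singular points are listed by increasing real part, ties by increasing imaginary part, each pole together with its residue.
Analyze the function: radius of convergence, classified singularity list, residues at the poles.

Radius of convergence at 0: 5/11.
At -4/3: a logarithmic branch point.
At 5/11: a pole of order 1; residue -27/176.

Denominator factor (ρ - 5/11): pole of order 1 at 5/11, modulus 5/11.
Branch term (9/10)*log(1 - ρ/(-4/3)): its argument vanishes at ρ = -4/3, a logarithmic branch point, modulus 4/3.
The radius of convergence is the smallest modulus among the singular points: 5/11.
The branch term is analytic at 5/11 and contributes nothing to the residue; only the rational part matters.
At the order-1 pole 5/11 set g(ρ) = (ρ - (5/11))*(rational part) = 29*ρ/20 - 13/16.
Simple pole: residue = g(a) at a = 5/11, which is -27/176.
List the singular points by increasing real part (a conjugate pair: the negative imaginary part first).


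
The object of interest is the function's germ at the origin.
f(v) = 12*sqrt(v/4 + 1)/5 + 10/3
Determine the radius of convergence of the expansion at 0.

The radius of convergence is 4.

Branch term (12/5)*sqrt(1 - v/(-4)): its argument vanishes at v = -4, a square-root branch point, modulus 4.
The radius of convergence is the smallest modulus among the singular points: 4.


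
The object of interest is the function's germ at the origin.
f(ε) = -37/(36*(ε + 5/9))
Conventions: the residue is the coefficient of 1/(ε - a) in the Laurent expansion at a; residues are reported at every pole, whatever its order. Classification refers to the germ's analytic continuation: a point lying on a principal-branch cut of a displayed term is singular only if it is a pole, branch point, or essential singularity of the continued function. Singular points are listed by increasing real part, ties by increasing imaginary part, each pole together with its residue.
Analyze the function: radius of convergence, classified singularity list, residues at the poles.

Radius of convergence at 0: 5/9.
At -5/9: a pole of order 1; residue -37/36.

Denominator factor (ε + 5/9): pole of order 1 at -5/9, modulus 5/9.
The radius of convergence is the smallest modulus among the singular points: 5/9.
At the order-1 pole -5/9 set g(ε) = (ε - (-5/9))*f(ε) = -37/36.
Simple pole: residue = g(a) at a = -5/9, which is -37/36.


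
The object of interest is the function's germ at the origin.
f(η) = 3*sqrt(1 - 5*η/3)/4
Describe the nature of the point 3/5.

The point is an algebraic (square-root) branch point.

The term (3/4)*sqrt(1 - η/(3/5)) has argument 1 - 3/5/(3/5) = 0 at 3/5: a square-root (algebraic, two-sheeted) branch point; the remaining terms are analytic or single-valued there.


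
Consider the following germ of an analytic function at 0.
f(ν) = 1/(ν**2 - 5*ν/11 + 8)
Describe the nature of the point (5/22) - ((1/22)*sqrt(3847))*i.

The denominator factor ν**2 - 5*ν/11 + 8 vanishes at (5/22) - ((1/22)*sqrt(3847))*i and appears to the power 1; the numerator there equals 1, nonzero, and no other factor vanishes.
Hence a pole whose order is the multiplicity, 1.

The point is a pole of order 1.


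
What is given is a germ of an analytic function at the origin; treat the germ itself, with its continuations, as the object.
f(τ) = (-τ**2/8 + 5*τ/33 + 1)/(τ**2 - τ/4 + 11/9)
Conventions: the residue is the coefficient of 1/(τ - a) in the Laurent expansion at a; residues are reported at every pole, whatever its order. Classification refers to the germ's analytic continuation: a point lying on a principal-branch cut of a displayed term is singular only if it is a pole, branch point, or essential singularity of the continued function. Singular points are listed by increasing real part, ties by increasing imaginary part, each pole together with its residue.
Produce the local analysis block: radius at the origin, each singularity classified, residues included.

Radius of convergence at 0: (1/3)*sqrt(11).
At (1/8) - ((1/24)*sqrt(695))*i: a pole of order 1; residue (127/2112) + ((29597/1467840)*sqrt(695))*i.
At (1/8) + ((1/24)*sqrt(695))*i: a pole of order 1; residue (127/2112) - ((29597/1467840)*sqrt(695))*i.

Denominator factor (τ**2 - τ/4 + 11/9): discriminant -695/144, complex-conjugate roots (1/8) + ((1/24)*sqrt(695))*i and (1/8) - ((1/24)*sqrt(695))*i; poles of order 1, moduli (1/3)*sqrt(11) and (1/3)*sqrt(11).
The radius of convergence is the smallest modulus among the singular points: (1/3)*sqrt(11).
The factor τ**2 - τ/4 + 11/9 splits as (τ - a)(τ - a') with a = (1/8) - ((1/24)*sqrt(695))*i, a' = (1/8) + ((1/24)*sqrt(695))*i. At the order-1 pole a set g(τ) = (τ - a)*f(τ) = [-τ**2/8 + 5*τ/33 + 1] / (τ - a').
Simple pole: residue = g(a) at a = (1/8) - ((1/24)*sqrt(695))*i, which is (127/2112) + ((29597/1467840)*sqrt(695))*i.
The factor τ**2 - τ/4 + 11/9 splits as (τ - a)(τ - a') with a = (1/8) + ((1/24)*sqrt(695))*i, a' = (1/8) - ((1/24)*sqrt(695))*i. At the order-1 pole a set g(τ) = (τ - a)*f(τ) = [-τ**2/8 + 5*τ/33 + 1] / (τ - a').
Simple pole: residue = g(a) at a = (1/8) + ((1/24)*sqrt(695))*i, which is (127/2112) - ((29597/1467840)*sqrt(695))*i.
List the singular points by increasing real part (a conjugate pair: the negative imaginary part first).
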